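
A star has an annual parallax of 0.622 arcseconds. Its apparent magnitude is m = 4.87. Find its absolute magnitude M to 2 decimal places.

M ≈ 8.84

d = 1/p = 1/0.622″ = 1.608 pc
5 log₁₀(d/10 pc) = 5 log₁₀(1.608) − 5 = -3.969
M = m − 5 log₁₀(d/10) = 4.87 + 3.969 = 8.839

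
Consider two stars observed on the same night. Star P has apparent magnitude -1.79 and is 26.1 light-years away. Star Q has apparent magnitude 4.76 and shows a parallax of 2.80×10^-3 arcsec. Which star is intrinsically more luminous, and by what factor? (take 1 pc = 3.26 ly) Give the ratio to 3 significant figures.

Star Q is more luminous, by a factor of 4.77.

Star P: d = 26.1 ly / 3.26 = 8.006 pc
Star P: M = m − 5 log₁₀ d + 5 = -1.79 − 5·0.9034 + 5 = -1.307
Star Q: d = 1/p = 1/2.80×10^-3″ = 357.1 pc
Star Q: M = m − 5 log₁₀ d + 5 = 4.76 − 5·2.5528 + 5 = -3.004
ΔM = M_P − M_Q = -1.307 − (-3.004) = 1.697; smaller M is more luminous → Star Q.
L ratio = 10^(0.4 |ΔM|) = 10^0.679 = 4.774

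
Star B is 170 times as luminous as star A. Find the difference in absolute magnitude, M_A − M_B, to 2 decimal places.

Pogson: ΔM = −2.5 log₁₀(ratio) = −2.5 log₁₀(170) = −2.5 × 2.2304 = -5.576
Star B is brighter so has the smaller magnitude: M_A − M_B is positive.

M_A − M_B ≈ 5.58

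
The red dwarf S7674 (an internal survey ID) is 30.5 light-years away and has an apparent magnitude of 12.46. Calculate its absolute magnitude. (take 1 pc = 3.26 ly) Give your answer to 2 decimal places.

M ≈ 12.60

d = 30.5 ly / 3.26 = 9.356 pc
5 log₁₀(d/10 pc) = 5 log₁₀(9.356) − 5 = -0.145
M = m − 5 log₁₀(d/10) = 12.46 + 0.145 = 12.605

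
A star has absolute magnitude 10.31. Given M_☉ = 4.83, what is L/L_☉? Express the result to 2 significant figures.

M − M_☉ = 10.31 − 4.83 = 5.480
L/L_☉ = 10^(−0.4 (M − M_☉)) = 10^-2.192 = 6.427×10^-3

L/L_☉ ≈ 6.4×10^-3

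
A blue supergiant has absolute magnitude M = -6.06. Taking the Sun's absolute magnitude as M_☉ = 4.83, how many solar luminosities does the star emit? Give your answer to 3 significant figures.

L/L_☉ ≈ 22700

M − M_☉ = -6.06 − 4.83 = -10.890
L/L_☉ = 10^(−0.4 (M − M_☉)) = 10^4.356 = 22700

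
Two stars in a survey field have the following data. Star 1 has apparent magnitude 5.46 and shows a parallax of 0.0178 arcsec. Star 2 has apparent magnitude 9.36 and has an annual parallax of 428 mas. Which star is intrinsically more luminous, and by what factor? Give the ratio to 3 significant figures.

Star 1: d = 1/p = 1/0.0178″ = 56.18 pc
Star 1: M = m − 5 log₁₀ d + 5 = 5.46 − 5·1.7496 + 5 = 1.712
Star 2: p = 428 mas = 0.428″ → d = 1/p = 2.336 pc
Star 2: M = m − 5 log₁₀ d + 5 = 9.36 − 5·0.3686 + 5 = 12.517
ΔM = M_1 − M_2 = 1.712 − (12.517) = -10.805; smaller M is more luminous → Star 1.
L ratio = 10^(0.4 |ΔM|) = 10^4.322 = 20990

Star 1 is more luminous, by a factor of 21000.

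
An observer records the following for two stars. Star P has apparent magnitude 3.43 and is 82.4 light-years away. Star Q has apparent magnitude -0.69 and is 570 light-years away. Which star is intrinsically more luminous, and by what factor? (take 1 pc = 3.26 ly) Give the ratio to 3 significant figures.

Star Q is more luminous, by a factor of 2130.

Star P: d = 82.4 ly / 3.26 = 25.28 pc
Star P: M = m − 5 log₁₀ d + 5 = 3.43 − 5·1.4027 + 5 = 1.416
Star Q: d = 570 ly / 3.26 = 174.8 pc
Star Q: M = m − 5 log₁₀ d + 5 = -0.69 − 5·2.2427 + 5 = -6.903
ΔM = M_P − M_Q = 1.416 − (-6.903) = 8.320; smaller M is more luminous → Star Q.
L ratio = 10^(0.4 |ΔM|) = 10^3.328 = 2128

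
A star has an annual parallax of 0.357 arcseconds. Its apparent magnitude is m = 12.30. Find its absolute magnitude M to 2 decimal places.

M ≈ 15.06

d = 1/p = 1/0.357″ = 2.801 pc
5 log₁₀(d/10 pc) = 5 log₁₀(2.801) − 5 = -2.763
M = m − 5 log₁₀(d/10) = 12.30 + 2.763 = 15.063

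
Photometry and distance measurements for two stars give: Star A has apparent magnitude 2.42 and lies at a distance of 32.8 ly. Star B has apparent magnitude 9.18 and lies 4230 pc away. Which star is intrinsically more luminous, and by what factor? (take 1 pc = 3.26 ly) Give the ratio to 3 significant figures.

Star A: d = 32.8 ly / 3.26 = 10.06 pc
Star A: M = m − 5 log₁₀ d + 5 = 2.42 − 5·1.0027 + 5 = 2.407
Star B: M = m − 5 log₁₀ d + 5 = 9.18 − 5·3.6263 + 5 = -3.952
ΔM = M_A − M_B = 2.407 − (-3.952) = 6.358; smaller M is more luminous → Star B.
L ratio = 10^(0.4 |ΔM|) = 10^2.543 = 349.4

Star B is more luminous, by a factor of 349.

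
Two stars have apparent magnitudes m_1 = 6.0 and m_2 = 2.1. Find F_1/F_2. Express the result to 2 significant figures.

Δm = 6.0 − (2.1) = 3.9
Flux ratio = 10^(−0.4 Δm) = 10^(−0.4 × 3.9) = 10^-1.560 = 0.02754

F_1/F_2 ≈ 0.028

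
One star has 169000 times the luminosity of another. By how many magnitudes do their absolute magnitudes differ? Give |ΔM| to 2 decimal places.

|ΔM| ≈ 13.07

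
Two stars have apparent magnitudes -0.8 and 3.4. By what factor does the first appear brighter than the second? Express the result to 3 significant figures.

Δm = -0.8 − (3.4) = -4.2
Flux ratio = 10^(−0.4 Δm) = 10^(−0.4 × -4.2) = 10^1.680 = 47.86

47.9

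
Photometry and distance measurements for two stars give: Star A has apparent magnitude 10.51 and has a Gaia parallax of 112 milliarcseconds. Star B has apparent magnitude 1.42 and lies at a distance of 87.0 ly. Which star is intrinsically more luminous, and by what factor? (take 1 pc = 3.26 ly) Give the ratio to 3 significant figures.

Star B is more luminous, by a factor of 38600.

Star A: p = 112 mas = 0.112″ → d = 1/p = 8.929 pc
Star A: M = m − 5 log₁₀ d + 5 = 10.51 − 5·0.9508 + 5 = 10.756
Star B: d = 87.0 ly / 3.26 = 26.69 pc
Star B: M = m − 5 log₁₀ d + 5 = 1.42 − 5·1.4263 + 5 = -0.712
ΔM = M_A − M_B = 10.756 − (-0.712) = 11.468; smaller M is more luminous → Star B.
L ratio = 10^(0.4 |ΔM|) = 10^4.587 = 38640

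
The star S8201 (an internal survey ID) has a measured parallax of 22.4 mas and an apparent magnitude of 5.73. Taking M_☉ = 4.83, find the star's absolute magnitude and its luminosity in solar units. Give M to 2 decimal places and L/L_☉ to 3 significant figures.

d = 1/p = 1000/22.4 mas = 44.64 pc
M = m − 5 log₁₀ d + 5 = 5.73 − 5·1.6498 + 5 = 2.481
M − M_☉ = 2.481 − 4.83 = -2.349
L/L_☉ = 10^(−0.4 × -2.349) = 8.700

M ≈ 2.48; L/L_☉ ≈ 8.70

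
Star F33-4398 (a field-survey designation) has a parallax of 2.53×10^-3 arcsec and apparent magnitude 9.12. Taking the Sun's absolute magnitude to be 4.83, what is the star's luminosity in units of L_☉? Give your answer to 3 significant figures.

d = 1/p = 1/2.53×10^-3″ = 395.3 pc
M = m − 5 log₁₀ d + 5 = 9.12 − 5·2.5969 + 5 = 1.136
M − M_☉ = 1.136 − 4.83 = -3.694
L/L_☉ = 10^(−0.4 × -3.694) = 30.04

L/L_☉ ≈ 30.0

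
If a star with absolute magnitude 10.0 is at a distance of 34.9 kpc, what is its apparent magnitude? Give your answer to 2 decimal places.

d = 34.9 kpc = 34900 pc
m = M + 5 log₁₀ d − 5 = 10.0 + 5·4.5428 − 5 = 27.714

m ≈ 27.71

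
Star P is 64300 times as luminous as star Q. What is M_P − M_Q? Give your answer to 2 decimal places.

Pogson: ΔM = −2.5 log₁₀(ratio) = −2.5 log₁₀(64300) = −2.5 × 4.8082 = -12.021
Star P is brighter, so it has the smaller magnitude: the difference is negative.

M_P − M_Q ≈ -12.02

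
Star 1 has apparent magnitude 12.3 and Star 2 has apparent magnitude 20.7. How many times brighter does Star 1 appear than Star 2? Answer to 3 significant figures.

Magnitude difference = -8.4
Flux ratio = 10^(−0.4 Δm) = 10^(−0.4 × -8.4) = 10^3.360 = 2291

2290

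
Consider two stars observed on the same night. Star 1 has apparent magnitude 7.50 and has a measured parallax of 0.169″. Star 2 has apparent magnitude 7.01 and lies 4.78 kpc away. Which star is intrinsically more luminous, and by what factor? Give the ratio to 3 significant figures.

Star 2 is more luminous, by a factor of 1.02×10^6.

Star 1: d = 1/p = 1/0.169″ = 5.917 pc
Star 1: M = m − 5 log₁₀ d + 5 = 7.50 − 5·0.7721 + 5 = 8.639
Star 2: d = 4.78 kpc = 4780 pc
Star 2: M = m − 5 log₁₀ d + 5 = 7.01 − 5·3.6794 + 5 = -6.387
ΔM = M_1 − M_2 = 8.639 − (-6.387) = 15.027; smaller M is more luminous → Star 2.
L ratio = 10^(0.4 |ΔM|) = 10^6.011 = 1.025×10^6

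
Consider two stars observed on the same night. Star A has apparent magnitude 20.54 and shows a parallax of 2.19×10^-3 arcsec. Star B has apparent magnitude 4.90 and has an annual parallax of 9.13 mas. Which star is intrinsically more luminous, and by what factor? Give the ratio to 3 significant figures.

Star A: d = 1/p = 1/2.19×10^-3″ = 456.6 pc
Star A: M = m − 5 log₁₀ d + 5 = 20.54 − 5·2.6596 + 5 = 12.242
Star B: p = 9.13 mas = 9.13×10^-3″ → d = 1/p = 109.5 pc
Star B: M = m − 5 log₁₀ d + 5 = 4.90 − 5·2.0395 + 5 = -0.298
ΔM = M_A − M_B = 12.242 − (-0.298) = 12.540; smaller M is more luminous → Star B.
L ratio = 10^(0.4 |ΔM|) = 10^5.016 = 103700

Star B is more luminous, by a factor of 104000.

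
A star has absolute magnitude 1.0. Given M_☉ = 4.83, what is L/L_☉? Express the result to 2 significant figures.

L/L_☉ ≈ 34

M − M_☉ = 1.0 − 4.83 = -3.830
L/L_☉ = 10^(−0.4 (M − M_☉)) = 10^1.532 = 34.04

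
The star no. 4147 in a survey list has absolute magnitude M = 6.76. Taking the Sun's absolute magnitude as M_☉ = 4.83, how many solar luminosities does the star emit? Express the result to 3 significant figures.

M − M_☉ = 6.76 − 4.83 = 1.930
L/L_☉ = 10^(−0.4 (M − M_☉)) = 10^-0.772 = 0.1690

L/L_☉ ≈ 0.169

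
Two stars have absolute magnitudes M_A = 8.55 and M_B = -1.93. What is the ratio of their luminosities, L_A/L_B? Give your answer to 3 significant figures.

L_A/L_B ≈ 6.43×10^-5

ΔM = M_A − M_B = 10.48
L_A/L_B = 10^(−0.4 ΔM) = 10^-4.192 = 6.427×10^-5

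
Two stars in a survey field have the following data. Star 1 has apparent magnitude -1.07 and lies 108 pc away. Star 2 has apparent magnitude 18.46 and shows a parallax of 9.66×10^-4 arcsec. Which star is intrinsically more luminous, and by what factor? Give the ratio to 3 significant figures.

Star 1 is more luminous, by a factor of 706000.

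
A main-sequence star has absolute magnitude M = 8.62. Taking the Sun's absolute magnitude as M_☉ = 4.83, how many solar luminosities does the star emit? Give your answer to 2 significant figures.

L/L_☉ ≈ 0.030

M − M_☉ = 8.62 − 4.83 = 3.790
L/L_☉ = 10^(−0.4 (M − M_☉)) = 10^-1.516 = 0.03048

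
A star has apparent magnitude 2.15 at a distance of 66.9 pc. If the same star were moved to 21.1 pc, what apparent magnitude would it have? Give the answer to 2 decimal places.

Flux ∝ 1/d², so Δm = 5 log₁₀(d₂/d₁) = 5 log₁₀(21.1/66.9) = -2.506
m₂ = m₁ + Δm = 2.15 + (-2.506) = -0.356

m ≈ -0.36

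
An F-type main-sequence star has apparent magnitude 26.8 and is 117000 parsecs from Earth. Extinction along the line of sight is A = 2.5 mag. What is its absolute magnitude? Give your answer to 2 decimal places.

M ≈ 3.96

5 log₁₀(d/10 pc) = 5 log₁₀(117000) − 5 = 20.341
M = m − 5 log₁₀(d/10) − A = 26.8 − 20.341 − 2.5 = 3.959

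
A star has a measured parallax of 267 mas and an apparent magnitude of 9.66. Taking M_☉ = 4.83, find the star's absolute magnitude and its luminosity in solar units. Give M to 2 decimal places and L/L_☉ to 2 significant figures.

M ≈ 11.79; L/L_☉ ≈ 1.6×10^-3

d = 1/p = 1000/267 mas = 3.745 pc
M = m − 5 log₁₀ d + 5 = 9.66 − 5·0.5735 + 5 = 11.793
M − M_☉ = 11.793 − 4.83 = 6.963
L/L_☉ = 10^(−0.4 × 6.963) = 1.641×10^-3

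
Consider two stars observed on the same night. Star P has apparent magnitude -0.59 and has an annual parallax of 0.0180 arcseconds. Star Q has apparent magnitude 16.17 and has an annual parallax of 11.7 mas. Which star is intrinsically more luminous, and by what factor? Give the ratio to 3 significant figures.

Star P is more luminous, by a factor of 2.14×10^6.

Star P: d = 1/p = 1/0.0180″ = 55.56 pc
Star P: M = m − 5 log₁₀ d + 5 = -0.59 − 5·1.7447 + 5 = -4.314
Star Q: p = 11.7 mas = 0.0117″ → d = 1/p = 85.47 pc
Star Q: M = m − 5 log₁₀ d + 5 = 16.17 − 5·1.9318 + 5 = 11.511
ΔM = M_P − M_Q = -4.314 − (11.511) = -15.825; smaller M is more luminous → Star P.
L ratio = 10^(0.4 |ΔM|) = 10^6.330 = 2.137×10^6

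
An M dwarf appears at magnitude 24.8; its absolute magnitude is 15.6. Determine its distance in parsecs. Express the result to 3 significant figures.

Distance modulus: m − M = 24.8 − (15.6) = 9.200
m − M = 5 log₁₀ d − 5
log₁₀ d = (m − M)/5 + 1 = 2.8400
d = 10^2.8400 = 691.8 pc

d ≈ 692 pc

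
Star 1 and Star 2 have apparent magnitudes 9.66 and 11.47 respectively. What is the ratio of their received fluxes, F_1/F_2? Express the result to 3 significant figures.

F_1/F_2 ≈ 5.30

Δm = 9.66 − (11.47) = -1.81
Flux ratio = 10^(−0.4 Δm) = 10^(−0.4 × -1.81) = 10^0.724 = 5.297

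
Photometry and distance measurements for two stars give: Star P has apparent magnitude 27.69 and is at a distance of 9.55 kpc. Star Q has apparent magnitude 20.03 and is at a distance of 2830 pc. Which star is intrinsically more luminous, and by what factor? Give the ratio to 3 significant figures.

Star P: d = 9.55 kpc = 9550 pc
Star P: M = m − 5 log₁₀ d + 5 = 27.69 − 5·3.9800 + 5 = 12.790
Star Q: M = m − 5 log₁₀ d + 5 = 20.03 − 5·3.4518 + 5 = 7.771
ΔM = M_P − M_Q = 12.790 − (7.771) = 5.019; smaller M is more luminous → Star Q.
L ratio = 10^(0.4 |ΔM|) = 10^2.008 = 101.8

Star Q is more luminous, by a factor of 102.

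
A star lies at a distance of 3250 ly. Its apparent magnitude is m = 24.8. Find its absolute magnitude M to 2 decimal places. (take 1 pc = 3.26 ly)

d = 3250 ly / 3.26 = 996.9 pc
5 log₁₀(d/10 pc) = 5 log₁₀(996.9) − 5 = 9.993
M = m − 5 log₁₀(d/10) = 24.8 − 9.993 = 14.807

M ≈ 14.81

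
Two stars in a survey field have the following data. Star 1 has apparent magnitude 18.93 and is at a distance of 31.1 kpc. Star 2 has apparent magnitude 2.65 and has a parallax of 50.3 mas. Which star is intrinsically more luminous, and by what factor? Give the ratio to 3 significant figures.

Star 1: d = 31.1 kpc = 31100 pc
Star 1: M = m − 5 log₁₀ d + 5 = 18.93 − 5·4.4928 + 5 = 1.466
Star 2: p = 50.3 mas = 0.0503″ → d = 1/p = 19.88 pc
Star 2: M = m − 5 log₁₀ d + 5 = 2.65 − 5·1.2984 + 5 = 1.158
ΔM = M_1 − M_2 = 1.466 − (1.158) = 0.308; smaller M is more luminous → Star 2.
L ratio = 10^(0.4 |ΔM|) = 10^0.123 = 1.328

Star 2 is more luminous, by a factor of 1.33.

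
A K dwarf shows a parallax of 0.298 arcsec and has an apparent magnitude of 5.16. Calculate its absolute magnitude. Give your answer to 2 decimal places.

M ≈ 7.53

d = 1/p = 1/0.298″ = 3.356 pc
5 log₁₀(d/10 pc) = 5 log₁₀(3.356) − 5 = -2.371
M = m − 5 log₁₀(d/10) = 5.16 + 2.371 = 7.531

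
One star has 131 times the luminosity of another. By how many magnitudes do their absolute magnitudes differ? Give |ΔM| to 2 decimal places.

|ΔM| ≈ 5.29

Pogson: ΔM = −2.5 log₁₀(ratio) = −2.5 log₁₀(131) = −2.5 × 2.1173 = -5.293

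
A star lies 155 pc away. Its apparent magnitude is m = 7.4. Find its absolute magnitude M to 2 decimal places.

5 log₁₀(d/10 pc) = 5 log₁₀(155.0) − 5 = 5.952
M = m − 5 log₁₀(d/10) = 7.4 − 5.952 = 1.448

M ≈ 1.45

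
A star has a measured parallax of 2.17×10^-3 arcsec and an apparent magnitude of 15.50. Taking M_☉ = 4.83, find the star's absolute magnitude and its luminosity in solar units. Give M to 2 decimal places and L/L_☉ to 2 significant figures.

d = 1/p = 1/2.17×10^-3″ = 460.8 pc
M = m − 5 log₁₀ d + 5 = 15.50 − 5·2.6635 + 5 = 7.182
M − M_☉ = 7.182 − 4.83 = 2.352
L/L_☉ = 10^(−0.4 × 2.352) = 0.1146

M ≈ 7.18; L/L_☉ ≈ 0.11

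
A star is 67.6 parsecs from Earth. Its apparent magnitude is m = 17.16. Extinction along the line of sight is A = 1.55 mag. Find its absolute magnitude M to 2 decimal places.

M ≈ 11.46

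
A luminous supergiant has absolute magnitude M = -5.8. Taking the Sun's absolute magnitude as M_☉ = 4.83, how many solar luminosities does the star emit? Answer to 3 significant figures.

M − M_☉ = -5.8 − 4.83 = -10.630
L/L_☉ = 10^(−0.4 (M − M_☉)) = 10^4.252 = 17860

L/L_☉ ≈ 17900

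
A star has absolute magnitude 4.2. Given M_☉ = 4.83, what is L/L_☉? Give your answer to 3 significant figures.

M − M_☉ = 4.2 − 4.83 = -0.630
L/L_☉ = 10^(−0.4 (M − M_☉)) = 10^0.252 = 1.786

L/L_☉ ≈ 1.79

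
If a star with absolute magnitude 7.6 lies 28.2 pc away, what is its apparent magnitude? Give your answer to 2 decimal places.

m ≈ 9.85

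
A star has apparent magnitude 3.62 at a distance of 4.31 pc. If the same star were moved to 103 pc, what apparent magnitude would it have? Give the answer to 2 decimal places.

m ≈ 10.51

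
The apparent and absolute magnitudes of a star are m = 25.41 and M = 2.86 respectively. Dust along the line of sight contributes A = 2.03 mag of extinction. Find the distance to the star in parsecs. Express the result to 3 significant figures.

d ≈ 127000 pc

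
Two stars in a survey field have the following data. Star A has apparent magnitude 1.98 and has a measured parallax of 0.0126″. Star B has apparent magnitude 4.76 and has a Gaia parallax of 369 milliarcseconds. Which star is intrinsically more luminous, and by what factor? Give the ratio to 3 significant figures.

Star A is more luminous, by a factor of 11100.

Star A: d = 1/p = 1/0.0126″ = 79.37 pc
Star A: M = m − 5 log₁₀ d + 5 = 1.98 − 5·1.8996 + 5 = -2.518
Star B: p = 369 mas = 0.369″ → d = 1/p = 2.710 pc
Star B: M = m − 5 log₁₀ d + 5 = 4.76 − 5·0.4330 + 5 = 7.595
ΔM = M_A − M_B = -2.518 − (7.595) = -10.113; smaller M is more luminous → Star A.
L ratio = 10^(0.4 |ΔM|) = 10^4.045 = 11100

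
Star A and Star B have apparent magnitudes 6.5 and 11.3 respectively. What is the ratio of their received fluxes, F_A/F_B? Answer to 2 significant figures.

F_A/F_B ≈ 83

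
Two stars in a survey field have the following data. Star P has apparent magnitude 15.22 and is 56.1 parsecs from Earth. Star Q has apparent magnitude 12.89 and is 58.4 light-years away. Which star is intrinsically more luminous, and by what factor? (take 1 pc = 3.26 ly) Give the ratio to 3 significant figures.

Star P: M = m − 5 log₁₀ d + 5 = 15.22 − 5·1.7490 + 5 = 11.475
Star Q: d = 58.4 ly / 3.26 = 17.91 pc
Star Q: M = m − 5 log₁₀ d + 5 = 12.89 − 5·1.2532 + 5 = 11.624
ΔM = M_P − M_Q = 11.475 − (11.624) = -0.149; smaller M is more luminous → Star P.
L ratio = 10^(0.4 |ΔM|) = 10^0.060 = 1.147

Star P is more luminous, by a factor of 1.15.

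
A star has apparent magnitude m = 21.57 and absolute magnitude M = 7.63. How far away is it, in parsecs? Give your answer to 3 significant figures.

d ≈ 6140 pc

μ = m − M = 13.940
m − M = 5 log₁₀ d − 5
log₁₀ d = (m − M)/5 + 1 = 3.7880
d = 10^3.7880 = 6138 pc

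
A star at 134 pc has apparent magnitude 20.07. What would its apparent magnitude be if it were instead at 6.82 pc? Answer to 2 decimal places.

Flux ∝ 1/d², so Δm = 5 log₁₀(d₂/d₁) = 5 log₁₀(6.82/134) = -6.467
m₂ = m₁ + Δm = 20.07 + (-6.467) = 13.603

m ≈ 13.60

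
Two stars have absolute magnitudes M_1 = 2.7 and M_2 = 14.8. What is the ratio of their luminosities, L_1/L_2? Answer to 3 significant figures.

ΔM = M_1 − M_2 = -12.1
L_1/L_2 = 10^(−0.4 ΔM) = 10^4.840 = 69180

L_1/L_2 ≈ 69200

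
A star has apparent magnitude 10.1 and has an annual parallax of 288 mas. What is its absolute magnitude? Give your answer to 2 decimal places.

M ≈ 12.40

p = 288 mas = 0.288″ → d = 1/p = 3.472 pc
5 log₁₀(d/10 pc) = 5 log₁₀(3.472) − 5 = -2.297
M = m − 5 log₁₀(d/10) = 10.1 + 2.297 = 12.397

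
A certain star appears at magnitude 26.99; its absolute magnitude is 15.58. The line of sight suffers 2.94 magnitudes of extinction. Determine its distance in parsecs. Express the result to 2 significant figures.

d ≈ 490 pc

m − M = 5 log₁₀(d/10 pc) + A  ⇒  26.99 − (15.58) − 2.94 = 5 log₁₀(d/10)
8.470 = 5 log₁₀(d/10)
log₁₀ d = (m − M − A)/5 + 1 = 2.6940
d = 10^2.6940 = 494.3 pc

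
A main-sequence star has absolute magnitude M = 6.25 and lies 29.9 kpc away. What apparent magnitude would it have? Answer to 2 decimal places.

d = 29.9 kpc = 29900 pc
m = M + 5 log₁₀ d − 5 = 6.25 + 5·4.4757 − 5 = 23.628

m ≈ 23.63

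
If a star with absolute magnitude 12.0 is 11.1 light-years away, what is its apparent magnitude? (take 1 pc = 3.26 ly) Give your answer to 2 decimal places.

d = 11.1 ly / 3.26 = 3.405 pc
m = M + 5 log₁₀ d − 5 = 12.0 + 5·0.5321 − 5 = 9.661

m ≈ 9.66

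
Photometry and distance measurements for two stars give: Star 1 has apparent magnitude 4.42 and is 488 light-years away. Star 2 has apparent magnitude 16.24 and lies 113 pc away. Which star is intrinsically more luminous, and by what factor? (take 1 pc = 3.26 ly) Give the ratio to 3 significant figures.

Star 1: d = 488 ly / 3.26 = 149.7 pc
Star 1: M = m − 5 log₁₀ d + 5 = 4.42 − 5·2.1752 + 5 = -1.456
Star 2: M = m − 5 log₁₀ d + 5 = 16.24 − 5·2.0531 + 5 = 10.975
ΔM = M_1 − M_2 = -1.456 − (10.975) = -12.431; smaller M is more luminous → Star 1.
L ratio = 10^(0.4 |ΔM|) = 10^4.972 = 93810

Star 1 is more luminous, by a factor of 93800.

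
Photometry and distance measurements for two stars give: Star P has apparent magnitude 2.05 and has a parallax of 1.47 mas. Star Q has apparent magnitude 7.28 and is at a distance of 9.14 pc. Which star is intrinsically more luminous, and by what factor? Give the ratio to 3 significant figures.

Star P is more luminous, by a factor of 685000.

Star P: p = 1.47 mas = 1.47×10^-3″ → d = 1/p = 680.3 pc
Star P: M = m − 5 log₁₀ d + 5 = 2.05 − 5·2.8327 + 5 = -7.113
Star Q: M = m − 5 log₁₀ d + 5 = 7.28 − 5·0.9609 + 5 = 7.475
ΔM = M_P − M_Q = -7.113 − (7.475) = -14.589; smaller M is more luminous → Star P.
L ratio = 10^(0.4 |ΔM|) = 10^5.835 = 684700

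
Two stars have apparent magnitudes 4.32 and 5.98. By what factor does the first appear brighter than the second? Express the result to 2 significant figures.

4.6

Δm = 4.32 − (5.98) = -1.66
Flux ratio = 10^(−0.4 Δm) = 10^(−0.4 × -1.66) = 10^0.664 = 4.613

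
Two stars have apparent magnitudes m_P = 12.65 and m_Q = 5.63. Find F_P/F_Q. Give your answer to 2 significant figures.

F_P/F_Q ≈ 1.6×10^-3

Δm = 12.65 − (5.63) = 7.02
Flux ratio = 10^(−0.4 Δm) = 10^(−0.4 × 7.02) = 10^-2.808 = 1.556×10^-3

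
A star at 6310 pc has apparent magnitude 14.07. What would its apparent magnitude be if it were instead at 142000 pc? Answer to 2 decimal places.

m ≈ 20.83

Flux ∝ 1/d², so Δm = 5 log₁₀(d₂/d₁) = 5 log₁₀(142000/6310) = 6.761
m₂ = m₁ + Δm = 14.07 + (6.761) = 20.831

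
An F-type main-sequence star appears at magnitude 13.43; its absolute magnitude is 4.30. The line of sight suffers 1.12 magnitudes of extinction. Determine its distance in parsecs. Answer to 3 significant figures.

m − M = 5 log₁₀(d/10 pc) + A  ⇒  13.43 − (4.30) − 1.12 = 5 log₁₀(d/10)
8.010 = 5 log₁₀(d/10)
log₁₀ d = (m − M − A)/5 + 1 = 2.6020
d = 10^2.6020 = 399.9 pc

d ≈ 400 pc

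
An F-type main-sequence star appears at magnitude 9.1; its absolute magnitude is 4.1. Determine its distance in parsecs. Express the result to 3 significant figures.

Distance modulus: m − M = 9.1 − (4.1) = 5.000
m − M = 5 log₁₀ d − 5
log₁₀ d = (m − M)/5 + 1 = 2.0000
d = 10^2.0000 = 100.0 pc

d ≈ 100 pc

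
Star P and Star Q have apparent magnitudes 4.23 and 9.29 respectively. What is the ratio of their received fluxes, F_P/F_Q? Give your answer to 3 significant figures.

Δm = 4.23 − (9.29) = -5.06
Flux ratio = 10^(−0.4 Δm) = 10^(−0.4 × -5.06) = 10^2.024 = 105.7

F_P/F_Q ≈ 106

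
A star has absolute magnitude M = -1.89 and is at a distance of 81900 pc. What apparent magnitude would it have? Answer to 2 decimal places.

m = M + 5 log₁₀ d − 5 = -1.89 + 5·4.9133 − 5 = 17.676

m ≈ 17.68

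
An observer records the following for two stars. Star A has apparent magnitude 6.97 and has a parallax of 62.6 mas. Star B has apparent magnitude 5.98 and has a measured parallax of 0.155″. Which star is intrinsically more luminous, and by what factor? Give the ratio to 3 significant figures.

Star A is more luminous, by a factor of 2.46.

Star A: p = 62.6 mas = 0.0626″ → d = 1/p = 15.97 pc
Star A: M = m − 5 log₁₀ d + 5 = 6.97 − 5·1.2034 + 5 = 5.953
Star B: d = 1/p = 1/0.155″ = 6.452 pc
Star B: M = m − 5 log₁₀ d + 5 = 5.98 − 5·0.8097 + 5 = 6.932
ΔM = M_A − M_B = 5.953 − (6.932) = -0.979; smaller M is more luminous → Star A.
L ratio = 10^(0.4 |ΔM|) = 10^0.392 = 2.463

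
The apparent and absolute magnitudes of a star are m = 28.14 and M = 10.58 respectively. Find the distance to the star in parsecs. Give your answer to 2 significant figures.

d ≈ 33000 pc

Distance modulus: m − M = 28.14 − (10.58) = 17.560
m − M = 5 log₁₀ d − 5
log₁₀ d = (m − M)/5 + 1 = 4.5120
d = 10^4.5120 = 32510 pc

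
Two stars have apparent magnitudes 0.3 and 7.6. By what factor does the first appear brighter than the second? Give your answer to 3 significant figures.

832

Magnitude difference = -7.3
Flux ratio = 10^(−0.4 Δm) = 10^(−0.4 × -7.3) = 10^2.920 = 831.8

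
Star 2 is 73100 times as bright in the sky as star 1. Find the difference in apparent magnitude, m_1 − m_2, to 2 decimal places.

Pogson: Δm = −2.5 log₁₀(ratio) = −2.5 log₁₀(73100) = −2.5 × 4.8639 = -12.160
Star 2 is brighter so has the smaller magnitude: m_1 − m_2 is positive.

m_1 − m_2 ≈ 12.16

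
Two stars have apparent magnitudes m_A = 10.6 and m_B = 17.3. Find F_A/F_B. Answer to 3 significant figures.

F_A/F_B ≈ 479

Δm = 10.6 − (17.3) = -6.7
Flux ratio = 10^(−0.4 Δm) = 10^(−0.4 × -6.7) = 10^2.680 = 478.6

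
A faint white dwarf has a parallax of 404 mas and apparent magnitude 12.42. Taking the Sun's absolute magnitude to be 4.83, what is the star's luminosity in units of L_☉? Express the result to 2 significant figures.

L/L_☉ ≈ 5.6×10^-5

d = 1/p = 1000/404 mas = 2.475 pc
M = m − 5 log₁₀ d + 5 = 12.42 − 5·0.3936 + 5 = 15.452
M − M_☉ = 15.452 − 4.83 = 10.622
L/L_☉ = 10^(−0.4 × 10.622) = 5.639×10^-5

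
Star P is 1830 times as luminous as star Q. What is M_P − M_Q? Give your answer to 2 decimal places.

Pogson: ΔM = −2.5 log₁₀(ratio) = −2.5 log₁₀(1830) = −2.5 × 3.2625 = -8.156
Star P is brighter, so it has the smaller magnitude: the difference is negative.

M_P − M_Q ≈ -8.16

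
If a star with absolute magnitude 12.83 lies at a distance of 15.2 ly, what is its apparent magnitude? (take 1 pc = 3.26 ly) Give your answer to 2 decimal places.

d = 15.2 ly / 3.26 = 4.663 pc
m = M + 5 log₁₀ d − 5 = 12.83 + 5·0.6686 − 5 = 11.173

m ≈ 11.17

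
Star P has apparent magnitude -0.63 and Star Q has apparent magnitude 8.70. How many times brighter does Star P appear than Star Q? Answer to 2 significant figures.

Magnitude difference = -9.33
Flux ratio = 10^(−0.4 Δm) = 10^(−0.4 × -9.33) = 10^3.732 = 5395

5400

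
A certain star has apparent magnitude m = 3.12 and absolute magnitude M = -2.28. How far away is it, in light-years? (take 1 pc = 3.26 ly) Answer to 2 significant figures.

d ≈ 390 ly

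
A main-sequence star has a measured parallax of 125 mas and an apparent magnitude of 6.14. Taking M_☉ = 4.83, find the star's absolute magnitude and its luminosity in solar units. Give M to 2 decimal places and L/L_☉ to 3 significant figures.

M ≈ 6.62; L/L_☉ ≈ 0.192

d = 1/p = 1000/125 mas = 8.000 pc
M = m − 5 log₁₀ d + 5 = 6.14 − 5·0.9031 + 5 = 6.625
M − M_☉ = 6.625 − 4.83 = 1.795
L/L_☉ = 10^(−0.4 × 1.795) = 0.1915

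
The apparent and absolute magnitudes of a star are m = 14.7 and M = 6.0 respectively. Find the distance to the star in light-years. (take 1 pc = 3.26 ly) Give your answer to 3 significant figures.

d ≈ 1790 ly

Distance modulus: m − M = 14.7 − (6.0) = 8.700
m − M = 5 log₁₀ d − 5
log₁₀ d = (m − M)/5 + 1 = 2.7400
d = 10^2.7400 = 549.5 pc
= 1792 ly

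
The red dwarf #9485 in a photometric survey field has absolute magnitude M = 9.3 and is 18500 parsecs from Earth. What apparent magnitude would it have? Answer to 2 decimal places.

m = M + 5 log₁₀ d − 5 = 9.3 + 5·4.2672 − 5 = 25.636

m ≈ 25.64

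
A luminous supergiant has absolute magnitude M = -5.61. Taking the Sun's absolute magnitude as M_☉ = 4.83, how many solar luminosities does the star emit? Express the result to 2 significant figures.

L/L_☉ ≈ 15000

M − M_☉ = -5.61 − 4.83 = -10.440
L/L_☉ = 10^(−0.4 (M − M_☉)) = 10^4.176 = 15000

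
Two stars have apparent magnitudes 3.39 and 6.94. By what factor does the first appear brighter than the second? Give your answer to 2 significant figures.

Δm = 3.39 − (6.94) = -3.55
Flux ratio = 10^(−0.4 Δm) = 10^(−0.4 × -3.55) = 10^1.420 = 26.30

26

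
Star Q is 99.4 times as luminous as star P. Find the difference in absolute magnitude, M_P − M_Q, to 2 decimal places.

M_P − M_Q ≈ 4.99

Pogson: ΔM = −2.5 log₁₀(ratio) = −2.5 log₁₀(99.4) = −2.5 × 1.9974 = -4.993
Star Q is brighter so has the smaller magnitude: M_P − M_Q is positive.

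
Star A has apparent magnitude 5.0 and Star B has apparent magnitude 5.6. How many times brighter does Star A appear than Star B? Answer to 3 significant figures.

1.74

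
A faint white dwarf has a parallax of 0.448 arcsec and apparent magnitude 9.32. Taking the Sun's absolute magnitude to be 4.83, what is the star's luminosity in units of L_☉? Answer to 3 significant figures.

d = 1/p = 1/0.448″ = 2.232 pc
M = m − 5 log₁₀ d + 5 = 9.32 − 5·0.3487 + 5 = 12.576
M − M_☉ = 12.576 − 4.83 = 7.746
L/L_☉ = 10^(−0.4 × 7.746) = 7.970×10^-4

L/L_☉ ≈ 7.97×10^-4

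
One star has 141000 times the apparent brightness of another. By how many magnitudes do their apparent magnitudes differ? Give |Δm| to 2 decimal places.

|Δm| ≈ 12.87

Pogson: Δm = −2.5 log₁₀(ratio) = −2.5 log₁₀(141000) = −2.5 × 5.1492 = -12.873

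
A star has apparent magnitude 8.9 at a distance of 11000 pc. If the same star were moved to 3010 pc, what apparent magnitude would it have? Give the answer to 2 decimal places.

m ≈ 6.09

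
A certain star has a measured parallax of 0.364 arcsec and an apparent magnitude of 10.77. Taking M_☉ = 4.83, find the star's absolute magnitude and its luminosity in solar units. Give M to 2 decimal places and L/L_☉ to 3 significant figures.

d = 1/p = 1/0.364″ = 2.747 pc
M = m − 5 log₁₀ d + 5 = 10.77 − 5·0.4389 + 5 = 13.576
M − M_☉ = 13.576 − 4.83 = 8.746
L/L_☉ = 10^(−0.4 × 8.746) = 3.175×10^-4

M ≈ 13.58; L/L_☉ ≈ 3.18×10^-4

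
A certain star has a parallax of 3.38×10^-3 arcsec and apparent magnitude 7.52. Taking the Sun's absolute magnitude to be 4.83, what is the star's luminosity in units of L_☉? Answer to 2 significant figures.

L/L_☉ ≈ 73

d = 1/p = 1/3.38×10^-3″ = 295.9 pc
M = m − 5 log₁₀ d + 5 = 7.52 − 5·2.4711 + 5 = 0.165
M − M_☉ = 0.165 − 4.83 = -4.665
L/L_☉ = 10^(−0.4 × -4.665) = 73.48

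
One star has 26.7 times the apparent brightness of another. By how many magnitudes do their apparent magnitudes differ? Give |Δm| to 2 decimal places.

|Δm| ≈ 3.57

Pogson: Δm = −2.5 log₁₀(ratio) = −2.5 log₁₀(26.7) = −2.5 × 1.4265 = -3.566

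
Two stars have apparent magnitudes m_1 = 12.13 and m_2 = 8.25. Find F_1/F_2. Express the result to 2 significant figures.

F_1/F_2 ≈ 0.028

Magnitude difference = 3.88
Flux ratio = 10^(−0.4 Δm) = 10^(−0.4 × 3.88) = 10^-1.552 = 0.02805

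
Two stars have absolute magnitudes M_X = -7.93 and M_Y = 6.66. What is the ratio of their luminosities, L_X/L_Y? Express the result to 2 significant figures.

L_X/L_Y ≈ 690000

ΔM = M_X − M_Y = -14.59
L_X/L_Y = 10^(−0.4 ΔM) = 10^5.836 = 685500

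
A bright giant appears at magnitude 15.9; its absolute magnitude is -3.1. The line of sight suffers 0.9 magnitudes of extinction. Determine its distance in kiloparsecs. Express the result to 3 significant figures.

m − M = 5 log₁₀(d/10 pc) + A  ⇒  15.9 − (-3.1) − 0.9 = 5 log₁₀(d/10)
18.100 = 5 log₁₀(d/10)
log₁₀ d = (m − M − A)/5 + 1 = 4.6200
d = 10^4.6200 = 41690 pc
= 41.69 kpc

d ≈ 41.7 kpc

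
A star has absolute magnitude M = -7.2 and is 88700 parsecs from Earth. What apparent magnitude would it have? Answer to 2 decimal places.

m = M + 5 log₁₀ d − 5 = -7.2 + 5·4.9479 − 5 = 12.540

m ≈ 12.54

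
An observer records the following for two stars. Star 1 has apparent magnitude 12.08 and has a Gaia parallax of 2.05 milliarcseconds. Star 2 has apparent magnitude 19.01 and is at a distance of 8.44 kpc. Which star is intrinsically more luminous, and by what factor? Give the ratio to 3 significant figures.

Star 1 is more luminous, by a factor of 1.98.

Star 1: p = 2.05 mas = 2.05×10^-3″ → d = 1/p = 487.8 pc
Star 1: M = m − 5 log₁₀ d + 5 = 12.08 − 5·2.6882 + 5 = 3.639
Star 2: d = 8.44 kpc = 8440 pc
Star 2: M = m − 5 log₁₀ d + 5 = 19.01 − 5·3.9263 + 5 = 4.378
ΔM = M_1 − M_2 = 3.639 − (4.378) = -0.740; smaller M is more luminous → Star 1.
L ratio = 10^(0.4 |ΔM|) = 10^0.296 = 1.976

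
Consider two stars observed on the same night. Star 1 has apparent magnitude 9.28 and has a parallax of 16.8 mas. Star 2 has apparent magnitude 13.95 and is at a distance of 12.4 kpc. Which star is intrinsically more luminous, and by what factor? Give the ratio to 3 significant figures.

Star 1: p = 16.8 mas = 0.0168″ → d = 1/p = 59.52 pc
Star 1: M = m − 5 log₁₀ d + 5 = 9.28 − 5·1.7747 + 5 = 5.407
Star 2: d = 12.4 kpc = 12400 pc
Star 2: M = m − 5 log₁₀ d + 5 = 13.95 − 5·4.0934 + 5 = -1.517
ΔM = M_1 − M_2 = 5.407 − (-1.517) = 6.924; smaller M is more luminous → Star 2.
L ratio = 10^(0.4 |ΔM|) = 10^2.769 = 588.1

Star 2 is more luminous, by a factor of 588.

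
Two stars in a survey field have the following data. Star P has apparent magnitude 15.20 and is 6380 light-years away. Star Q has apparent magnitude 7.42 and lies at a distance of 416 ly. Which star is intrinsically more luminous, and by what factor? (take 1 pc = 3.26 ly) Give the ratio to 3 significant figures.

Star P: d = 6380 ly / 3.26 = 1957 pc
Star P: M = m − 5 log₁₀ d + 5 = 15.20 − 5·3.2916 + 5 = 3.742
Star Q: d = 416 ly / 3.26 = 127.6 pc
Star Q: M = m − 5 log₁₀ d + 5 = 7.42 − 5·2.1059 + 5 = 1.891
ΔM = M_P − M_Q = 3.742 − (1.891) = 1.851; smaller M is more luminous → Star Q.
L ratio = 10^(0.4 |ΔM|) = 10^0.741 = 5.502

Star Q is more luminous, by a factor of 5.50.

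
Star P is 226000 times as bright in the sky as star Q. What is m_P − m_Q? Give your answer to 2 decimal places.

Pogson: Δm = −2.5 log₁₀(ratio) = −2.5 log₁₀(226000) = −2.5 × 5.3541 = -13.385
Star P is brighter, so it has the smaller magnitude: the difference is negative.

m_P − m_Q ≈ -13.39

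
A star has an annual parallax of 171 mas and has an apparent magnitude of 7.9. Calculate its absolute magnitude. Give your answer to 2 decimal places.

M ≈ 9.06

p = 171 mas = 0.171″ → d = 1/p = 5.848 pc
5 log₁₀(d/10 pc) = 5 log₁₀(5.848) − 5 = -1.165
M = m − 5 log₁₀(d/10) = 7.9 + 1.165 = 9.065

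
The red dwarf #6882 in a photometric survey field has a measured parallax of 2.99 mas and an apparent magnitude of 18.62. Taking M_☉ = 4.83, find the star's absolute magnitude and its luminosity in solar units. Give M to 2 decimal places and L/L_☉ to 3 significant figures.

M ≈ 11.00; L/L_☉ ≈ 3.41×10^-3

d = 1/p = 1000/2.99 mas = 334.4 pc
M = m − 5 log₁₀ d + 5 = 18.62 − 5·2.5243 + 5 = 10.998
M − M_☉ = 10.998 − 4.83 = 6.168
L/L_☉ = 10^(−0.4 × 6.168) = 3.409×10^-3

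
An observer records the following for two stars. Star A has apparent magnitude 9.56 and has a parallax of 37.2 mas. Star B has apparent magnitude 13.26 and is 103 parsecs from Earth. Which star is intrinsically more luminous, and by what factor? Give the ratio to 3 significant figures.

Star A is more luminous, by a factor of 2.06.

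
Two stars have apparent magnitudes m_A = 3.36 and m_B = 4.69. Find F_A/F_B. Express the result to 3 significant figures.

F_A/F_B ≈ 3.40

Δm = 3.36 − (4.69) = -1.33
Flux ratio = 10^(−0.4 Δm) = 10^(−0.4 × -1.33) = 10^0.532 = 3.404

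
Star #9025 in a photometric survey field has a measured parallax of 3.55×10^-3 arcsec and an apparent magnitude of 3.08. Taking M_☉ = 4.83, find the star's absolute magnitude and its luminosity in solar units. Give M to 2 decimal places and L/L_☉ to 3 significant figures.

M ≈ -4.17; L/L_☉ ≈ 3980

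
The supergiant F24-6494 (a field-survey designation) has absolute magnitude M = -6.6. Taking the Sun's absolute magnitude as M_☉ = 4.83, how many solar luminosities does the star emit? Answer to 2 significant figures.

L/L_☉ ≈ 37000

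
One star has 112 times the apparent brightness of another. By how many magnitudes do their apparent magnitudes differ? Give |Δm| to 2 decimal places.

Pogson: Δm = −2.5 log₁₀(ratio) = −2.5 log₁₀(112) = −2.5 × 2.0492 = -5.123

|Δm| ≈ 5.12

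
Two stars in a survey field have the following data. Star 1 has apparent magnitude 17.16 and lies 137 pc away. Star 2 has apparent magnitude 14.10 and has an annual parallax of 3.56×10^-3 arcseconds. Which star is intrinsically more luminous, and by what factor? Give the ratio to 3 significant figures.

Star 2 is more luminous, by a factor of 70.4.

Star 1: M = m − 5 log₁₀ d + 5 = 17.16 − 5·2.1367 + 5 = 11.476
Star 2: d = 1/p = 1/3.56×10^-3″ = 280.9 pc
Star 2: M = m − 5 log₁₀ d + 5 = 14.10 − 5·2.4486 + 5 = 6.857
ΔM = M_1 − M_2 = 11.476 − (6.857) = 4.619; smaller M is more luminous → Star 2.
L ratio = 10^(0.4 |ΔM|) = 10^1.848 = 70.41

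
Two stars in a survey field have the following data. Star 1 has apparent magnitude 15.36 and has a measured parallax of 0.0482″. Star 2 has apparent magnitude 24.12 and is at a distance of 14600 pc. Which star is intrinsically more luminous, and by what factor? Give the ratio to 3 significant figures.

Star 1: d = 1/p = 1/0.0482″ = 20.75 pc
Star 1: M = m − 5 log₁₀ d + 5 = 15.36 − 5·1.3170 + 5 = 13.775
Star 2: M = m − 5 log₁₀ d + 5 = 24.12 − 5·4.1644 + 5 = 8.298
ΔM = M_1 − M_2 = 13.775 − (8.298) = 5.477; smaller M is more luminous → Star 2.
L ratio = 10^(0.4 |ΔM|) = 10^2.191 = 155.2

Star 2 is more luminous, by a factor of 155.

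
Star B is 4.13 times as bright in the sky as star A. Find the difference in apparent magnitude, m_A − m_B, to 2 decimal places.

m_A − m_B ≈ 1.54

Pogson: Δm = −2.5 log₁₀(ratio) = −2.5 log₁₀(4.13) = −2.5 × 0.6160 = -1.540
Star B is brighter so has the smaller magnitude: m_A − m_B is positive.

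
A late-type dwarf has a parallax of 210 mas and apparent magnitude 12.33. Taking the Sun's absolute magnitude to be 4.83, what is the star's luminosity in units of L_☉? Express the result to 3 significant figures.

L/L_☉ ≈ 2.27×10^-4

d = 1/p = 1000/210 mas = 4.762 pc
M = m − 5 log₁₀ d + 5 = 12.33 − 5·0.6778 + 5 = 13.941
M − M_☉ = 13.941 − 4.83 = 9.111
L/L_☉ = 10^(−0.4 × 9.111) = 2.268×10^-4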